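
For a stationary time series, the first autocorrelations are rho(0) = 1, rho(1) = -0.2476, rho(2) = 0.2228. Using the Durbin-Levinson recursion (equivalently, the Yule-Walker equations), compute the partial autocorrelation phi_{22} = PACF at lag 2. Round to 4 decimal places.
\phi_{22} = 0.1720

The PACF at lag k is phi_{kk}, the last component of the solution
to the Yule-Walker system G_k phi = r_k where
  (G_k)_{ij} = rho(|i - j|), (r_k)_i = rho(i), i,j = 1..k.
Equivalently, Durbin-Levinson gives phi_{kk} iteratively:
  phi_{11} = rho(1)
  phi_{kk} = [rho(k) - sum_{j=1..k-1} phi_{k-1,j} rho(k-j)]
            / [1 - sum_{j=1..k-1} phi_{k-1,j} rho(j)],
  phi_{k,j} = phi_{k-1,j} - phi_{kk} phi_{k-1,k-j},  j = 1..k-1.
Step k = 1:
  phi_11 = rho(1) = -0.2476.
Step k = 2:
  phi_22 = [rho(2) - phi_11 rho(1)] / [1 - phi_11 rho(1)] = [0.2228 - (-0.2476)(-0.2476)] / [1 - (-0.2476)(-0.2476)]
         = 0.16149424 / 0.93869424 = 0.172.
Therefore phi_{22} = 0.1720.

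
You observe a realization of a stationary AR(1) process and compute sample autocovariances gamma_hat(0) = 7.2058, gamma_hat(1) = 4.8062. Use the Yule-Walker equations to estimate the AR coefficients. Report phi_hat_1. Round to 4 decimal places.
\hat\phi_{1} = 0.6670

The Yule-Walker equations for an AR(p) process read, in matrix form,
  Gamma_p phi = r_p,   with   (Gamma_p)_{ij} = gamma(|i - j|),
                       (r_p)_i = gamma(i),   i,j = 1..p.
Substitute the sample gammas (Toeplitz matrix and right-hand side of size 1):
  Gamma_p = [[7.2058]]
  r_p     = [4.8062]
With p = 1 this is the single equation gamma(0) phi_1 = gamma(1):
  phi_hat_1 = gamma(1) / gamma(0) = 4.8062 / 7.2058 = 0.6670.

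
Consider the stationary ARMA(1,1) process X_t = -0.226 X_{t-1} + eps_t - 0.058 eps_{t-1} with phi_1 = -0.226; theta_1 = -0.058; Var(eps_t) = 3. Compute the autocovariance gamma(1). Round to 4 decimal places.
\gamma(1) = -0.9096

Multiply the model equation by X_{t-k} and take expectations. With theta_0 = psi_0 = 1 and psi_j the MA(infinity) weights, this gives
  gamma(k) - sum_i phi_i gamma(k-i) = c_k,
  c_k = sigma^2 * sum_{j=k..q} theta_j psi_{j-k}   (c_k = 0 for k > q),
using gamma(-m) = gamma(m).
psi-weights needed (psi_j = theta_j + sum_i phi_i psi_{j-i}):
  psi_1 = theta_1 + phi_1 = -0.058 + (-0.226) = -0.284
Right-hand sides:
  c_0 = sigma^2 (1 + theta_1 psi_1) = 3 * (1 + (-0.058)(-0.284)) = 3 * 1.016472 = 3.049416
  c_1 = sigma^2 theta_1 = 3 * (-0.058) = -0.174
  c_2 = 0
Equations for k = 0 and k = 1 (AR order 1):
  gamma(0) = phi_1 gamma(1) + c_0
  gamma(1) = phi_1 gamma(0) + c_1
Substituting the second into the first: gamma(0) (1 - phi_1^2) = c_0 + phi_1 c_1, so
  gamma(0) = (c_0 + phi_1 c_1) / (1 - phi_1^2) = (3.049416 + (-0.226)(-0.174)) / (1 - (-0.226)^2) = 3.08874 / 0.948924 = 3.254992.
  gamma(1) = phi_1 gamma(0) + c_1 = (-0.226)(3.254992) + (-0.174) = -0.909628.
Therefore gamma(1) = -0.9096 (to 4 decimal places).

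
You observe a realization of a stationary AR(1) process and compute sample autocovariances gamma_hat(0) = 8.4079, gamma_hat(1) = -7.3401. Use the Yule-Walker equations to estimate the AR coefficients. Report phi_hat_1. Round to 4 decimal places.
\hat\phi_{1} = -0.8730

The Yule-Walker equations for an AR(p) process read, in matrix form,
  Gamma_p phi = r_p,   with   (Gamma_p)_{ij} = gamma(|i - j|),
                       (r_p)_i = gamma(i),   i,j = 1..p.
Substitute the sample gammas (Toeplitz matrix and right-hand side of size 1):
  Gamma_p = [[8.4079]]
  r_p     = [-7.3401]
With p = 1 this is the single equation gamma(0) phi_1 = gamma(1):
  phi_hat_1 = gamma(1) / gamma(0) = -7.3401 / 8.4079 = -0.8730.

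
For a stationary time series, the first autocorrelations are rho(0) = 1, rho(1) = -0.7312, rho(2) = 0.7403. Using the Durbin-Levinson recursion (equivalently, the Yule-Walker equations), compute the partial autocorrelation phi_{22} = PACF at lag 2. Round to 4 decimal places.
\phi_{22} = 0.4419

The PACF at lag k is phi_{kk}, the last component of the solution
to the Yule-Walker system G_k phi = r_k where
  (G_k)_{ij} = rho(|i - j|), (r_k)_i = rho(i), i,j = 1..k.
Equivalently, Durbin-Levinson gives phi_{kk} iteratively:
  phi_{11} = rho(1)
  phi_{kk} = [rho(k) - sum_{j=1..k-1} phi_{k-1,j} rho(k-j)]
            / [1 - sum_{j=1..k-1} phi_{k-1,j} rho(j)],
  phi_{k,j} = phi_{k-1,j} - phi_{kk} phi_{k-1,k-j},  j = 1..k-1.
Step k = 1:
  phi_11 = rho(1) = -0.7312.
Step k = 2:
  phi_22 = [rho(2) - phi_11 rho(1)] / [1 - phi_11 rho(1)] = [0.7403 - (-0.7312)(-0.7312)] / [1 - (-0.7312)(-0.7312)]
         = 0.20564656 / 0.46534656 = 0.4419.
Therefore phi_{22} = 0.4419.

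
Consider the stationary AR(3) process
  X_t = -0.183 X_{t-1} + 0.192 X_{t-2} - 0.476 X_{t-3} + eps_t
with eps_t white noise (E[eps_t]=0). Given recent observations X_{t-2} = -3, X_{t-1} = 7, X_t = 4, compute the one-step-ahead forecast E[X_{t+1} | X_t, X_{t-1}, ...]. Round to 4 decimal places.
E[X_{t+1} \mid \mathcal F_t] = 2.0400

For an AR(p) model X_t = c + sum_i phi_i X_{t-i} + eps_t, the
one-step-ahead conditional mean is
  E[X_{t+1} | X_t, ...] = c + sum_i phi_i X_{t+1-i}.
Substitute known values:
  E[X_{t+1} | ...] = (-0.183) * (4) + (0.192) * (7) + (-0.476) * (-3)
                   = 2.0400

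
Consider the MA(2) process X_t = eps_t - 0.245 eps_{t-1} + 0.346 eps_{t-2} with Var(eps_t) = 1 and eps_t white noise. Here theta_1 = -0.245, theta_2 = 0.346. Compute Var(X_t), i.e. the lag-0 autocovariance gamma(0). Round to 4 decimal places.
\gamma(0) = 1.1797

For an MA(q) process X_t = eps_t + sum_i theta_i eps_{t-i} with
Var(eps_t) = sigma^2, the variance is
  gamma(0) = sigma^2 * (1 + sum_i theta_i^2).
  sum_i theta_i^2 = (-0.245)^2 + (0.346)^2 = 0.060025 + 0.119716 = 0.179741.
  gamma(0) = 1 * (1 + 0.179741) = 1 * 1.179741 = 1.179741, which rounds to 1.1797.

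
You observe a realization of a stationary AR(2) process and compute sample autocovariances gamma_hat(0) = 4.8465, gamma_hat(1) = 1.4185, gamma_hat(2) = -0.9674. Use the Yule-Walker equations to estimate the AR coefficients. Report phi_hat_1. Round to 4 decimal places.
\hat\phi_{1} = 0.3840

The Yule-Walker equations for an AR(p) process read, in matrix form,
  Gamma_p phi = r_p,   with   (Gamma_p)_{ij} = gamma(|i - j|),
                       (r_p)_i = gamma(i),   i,j = 1..p.
Substitute the sample gammas (Toeplitz matrix and right-hand side of size 2):
  Gamma_p = [[4.8465, 1.4185], [1.4185, 4.8465]]
  r_p     = [1.4185, -0.9674]
Written out:
  4.8465 phi_1 + 1.4185 phi_2 = 1.4185
  1.4185 phi_1 + 4.8465 phi_2 = -0.9674
Solve by Cramer's rule:
  det = gamma(0)^2 - gamma(1)^2 = (4.8465)^2 - (1.4185)^2 = 23.48856225 - 2.01214225 = 21.47642
  phi_hat_1 = [gamma(1) gamma(0) - gamma(1) gamma(2)] / det = [(1.4185)(4.8465) - (1.4185)(-0.9674)] / 21.47642 = 8.24701715 / 21.47642 = 0.384
  phi_hat_2 = [gamma(0) gamma(2) - gamma(1)^2] / det = [(4.8465)(-0.9674) - (1.4185)^2] / 21.47642 = -6.70064635 / 21.47642 = -0.312
So phi_hat = [0.3840, -0.3120].
Therefore phi_hat_1 = 0.3840.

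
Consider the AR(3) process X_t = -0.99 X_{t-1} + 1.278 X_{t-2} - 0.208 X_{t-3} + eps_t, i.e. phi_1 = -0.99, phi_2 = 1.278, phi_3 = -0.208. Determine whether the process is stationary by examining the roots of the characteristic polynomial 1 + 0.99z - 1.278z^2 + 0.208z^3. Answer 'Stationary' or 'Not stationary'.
\text{Not stationary}

The AR(p) characteristic polynomial is P(z) = 1 + 0.99z - 1.278z^2 + 0.208z^3.
Stationarity requires all roots to lie outside the unit circle, i.e. |z| > 1 for every root.
Degree 3: look for a simple real root z0 first, then factor out (1 - z/z0) and solve the remaining quadratic.
Testing z0 = 5: P(5) = 1 + (0.99)(5) + (-1.278)(5)^2 + (0.208)(5)^3
  = 1 + (4.95) + (-31.95) + (26) = 0.  So z_0 = 5 is a root, |z_0| = 5.
Divide out the factor (1 - 0.2 z) = (1 - z/z0) (since 1/z0 = 0.2):
  P(z) = (1 - 0.2 z)(1 + (1.19) z + (-1.04) z^2)
  [check: z-coef 1.19 - (0.2) = 0.99; z^2-coef -1.04 - (0.2)(1.19) = -1.278; z^3-coef -(0.2)(-1.04) = 0.208.]
Remaining roots from the quadratic factor 1 + (1.19) z + (-1.04) z^2:
  Set 1 + (1.19) z + (-1.04) z^2 = 0, i.e. a z^2 + b z + c = 0 with a = -1.04, b = 1.19, c = 1.
  Discriminant D = b^2 - 4ac = (1.19)^2 - 4*(-1.04)*1 = 1.4161 - (-4.16) = 5.5761.
  D >= 0, so the roots are real: z = (-b +/- sqrt(D)) / (2a) = (-1.19 +/- 2.361377) / (-2.08).
    z_1 = (-1.19 + 2.361377) / (-2.08) = -0.5632,   |z_1| = 0.5632.
    z_2 = (-1.19 - 2.361377) / (-2.08) = 1.7074,   |z_2| = 1.7074.
Moduli of all roots: 5.0000, 0.5632, 1.7074.
All moduli strictly greater than 1? No.
Verdict: Not stationary.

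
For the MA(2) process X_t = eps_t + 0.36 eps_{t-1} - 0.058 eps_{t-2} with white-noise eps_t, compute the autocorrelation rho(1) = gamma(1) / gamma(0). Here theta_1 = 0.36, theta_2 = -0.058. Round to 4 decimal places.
\rho(1) = 0.2993

For an MA(q) process with theta_0 = 1, the autocovariance is
  gamma(k) = sigma^2 * sum_{i=0..q-k} theta_i * theta_{i+k},
and rho(k) = gamma(k) / gamma(0). Sigma^2 cancels.
  numerator   = (1)*(0.36) + (0.36)*(-0.058) = 0.33912.
  denominator = (1)^2 + (0.36)^2 + (-0.058)^2 = 1.132964.
  rho(1) = 0.33912 / 1.132964 = 0.2993.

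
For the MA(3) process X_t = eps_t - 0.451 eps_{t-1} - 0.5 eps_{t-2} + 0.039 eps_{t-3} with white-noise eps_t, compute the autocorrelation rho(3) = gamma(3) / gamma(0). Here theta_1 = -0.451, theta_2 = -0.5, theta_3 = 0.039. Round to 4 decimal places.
\rho(3) = 0.0268

For an MA(q) process with theta_0 = 1, the autocovariance is
  gamma(k) = sigma^2 * sum_{i=0..q-k} theta_i * theta_{i+k},
and rho(k) = gamma(k) / gamma(0). Sigma^2 cancels.
  numerator   = (1)*(0.039) = 0.039.
  denominator = (1)^2 + (-0.451)^2 + (-0.5)^2 + (0.039)^2 = 1.454922.
  rho(3) = 0.039 / 1.454922 = 0.0268.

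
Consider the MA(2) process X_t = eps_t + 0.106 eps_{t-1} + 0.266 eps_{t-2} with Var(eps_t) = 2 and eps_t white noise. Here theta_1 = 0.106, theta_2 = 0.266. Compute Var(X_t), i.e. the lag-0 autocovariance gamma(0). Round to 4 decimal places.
\gamma(0) = 2.1640

For an MA(q) process X_t = eps_t + sum_i theta_i eps_{t-i} with
Var(eps_t) = sigma^2, the variance is
  gamma(0) = sigma^2 * (1 + sum_i theta_i^2).
  sum_i theta_i^2 = (0.106)^2 + (0.266)^2 = 0.011236 + 0.070756 = 0.081992.
  gamma(0) = 2 * (1 + 0.081992) = 2 * 1.081992 = 2.163984, which rounds to 2.1640.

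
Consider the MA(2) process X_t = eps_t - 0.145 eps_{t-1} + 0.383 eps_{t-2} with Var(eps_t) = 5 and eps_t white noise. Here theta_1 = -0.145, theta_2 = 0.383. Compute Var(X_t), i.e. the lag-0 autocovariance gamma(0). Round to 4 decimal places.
\gamma(0) = 5.8386

For an MA(q) process X_t = eps_t + sum_i theta_i eps_{t-i} with
Var(eps_t) = sigma^2, the variance is
  gamma(0) = sigma^2 * (1 + sum_i theta_i^2).
  sum_i theta_i^2 = (-0.145)^2 + (0.383)^2 = 0.021025 + 0.146689 = 0.167714.
  gamma(0) = 5 * (1 + 0.167714) = 5 * 1.167714 = 5.83857, which rounds to 5.8386.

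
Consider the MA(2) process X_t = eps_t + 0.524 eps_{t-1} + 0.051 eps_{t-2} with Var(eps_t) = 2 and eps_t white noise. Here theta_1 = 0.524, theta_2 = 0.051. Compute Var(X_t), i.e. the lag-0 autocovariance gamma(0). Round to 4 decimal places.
\gamma(0) = 2.5544

For an MA(q) process X_t = eps_t + sum_i theta_i eps_{t-i} with
Var(eps_t) = sigma^2, the variance is
  gamma(0) = sigma^2 * (1 + sum_i theta_i^2).
  sum_i theta_i^2 = (0.524)^2 + (0.051)^2 = 0.274576 + 0.002601 = 0.277177.
  gamma(0) = 2 * (1 + 0.277177) = 2 * 1.277177 = 2.554354, which rounds to 2.5544.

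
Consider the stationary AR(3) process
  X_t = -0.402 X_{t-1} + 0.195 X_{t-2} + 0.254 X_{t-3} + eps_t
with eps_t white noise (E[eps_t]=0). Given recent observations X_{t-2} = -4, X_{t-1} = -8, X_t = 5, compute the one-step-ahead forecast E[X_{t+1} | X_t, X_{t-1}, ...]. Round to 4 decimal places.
E[X_{t+1} \mid \mathcal F_t] = -4.5860

For an AR(p) model X_t = c + sum_i phi_i X_{t-i} + eps_t, the
one-step-ahead conditional mean is
  E[X_{t+1} | X_t, ...] = c + sum_i phi_i X_{t+1-i}.
Substitute known values:
  E[X_{t+1} | ...] = (-0.402) * (5) + (0.195) * (-8) + (0.254) * (-4)
                   = -4.5860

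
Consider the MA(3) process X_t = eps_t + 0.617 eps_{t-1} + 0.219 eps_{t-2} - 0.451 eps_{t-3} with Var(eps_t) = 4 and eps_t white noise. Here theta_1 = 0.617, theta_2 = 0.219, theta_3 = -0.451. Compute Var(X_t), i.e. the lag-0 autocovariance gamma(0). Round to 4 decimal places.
\gamma(0) = 6.5282

For an MA(q) process X_t = eps_t + sum_i theta_i eps_{t-i} with
Var(eps_t) = sigma^2, the variance is
  gamma(0) = sigma^2 * (1 + sum_i theta_i^2).
  sum_i theta_i^2 = (0.617)^2 + (0.219)^2 + (-0.451)^2 = 0.380689 + 0.047961 + 0.203401 = 0.632051.
  gamma(0) = 4 * (1 + 0.632051) = 4 * 1.632051 = 6.528204, which rounds to 6.5282.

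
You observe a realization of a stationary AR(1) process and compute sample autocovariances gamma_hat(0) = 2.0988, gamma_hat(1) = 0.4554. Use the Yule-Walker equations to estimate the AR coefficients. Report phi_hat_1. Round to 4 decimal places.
\hat\phi_{1} = 0.2170

The Yule-Walker equations for an AR(p) process read, in matrix form,
  Gamma_p phi = r_p,   with   (Gamma_p)_{ij} = gamma(|i - j|),
                       (r_p)_i = gamma(i),   i,j = 1..p.
Substitute the sample gammas (Toeplitz matrix and right-hand side of size 1):
  Gamma_p = [[2.0988]]
  r_p     = [0.4554]
With p = 1 this is the single equation gamma(0) phi_1 = gamma(1):
  phi_hat_1 = gamma(1) / gamma(0) = 0.4554 / 2.0988 = 0.2170.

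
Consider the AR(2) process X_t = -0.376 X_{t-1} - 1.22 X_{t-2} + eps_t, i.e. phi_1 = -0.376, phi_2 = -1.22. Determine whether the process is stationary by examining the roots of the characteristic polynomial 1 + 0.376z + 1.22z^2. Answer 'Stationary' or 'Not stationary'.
\text{Not stationary}

The AR(p) characteristic polynomial is P(z) = 1 + 0.376z + 1.22z^2.
Stationarity requires all roots to lie outside the unit circle, i.e. |z| > 1 for every root.
Set 1 + (0.376) z + (1.22) z^2 = 0, i.e. a z^2 + b z + c = 0 with a = 1.22, b = 0.376, c = 1.
Discriminant D = b^2 - 4ac = (0.376)^2 - 4*(1.22)*1 = 0.141376 - (4.88) = -4.738624.
D < 0, so the roots are the complex-conjugate pair z = (-b +/- i sqrt(-D)) / (2a) = -0.1541 +/- 0.8921i.
For a conjugate pair |z|^2 = z * conj(z) = (product of roots) = c/a = 1/(1.22) = 0.819672, so |z| = sqrt(0.819672) = 0.9054 for both roots.
Moduli of all roots: 0.9054, 0.9054.
All moduli strictly greater than 1? No.
Verdict: Not stationary.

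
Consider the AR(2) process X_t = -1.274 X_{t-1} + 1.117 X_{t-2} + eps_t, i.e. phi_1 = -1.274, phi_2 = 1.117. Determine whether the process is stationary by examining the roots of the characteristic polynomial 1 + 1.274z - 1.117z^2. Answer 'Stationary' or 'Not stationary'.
\text{Not stationary}

The AR(p) characteristic polynomial is P(z) = 1 + 1.274z - 1.117z^2.
Stationarity requires all roots to lie outside the unit circle, i.e. |z| > 1 for every root.
Set 1 + (1.274) z + (-1.117) z^2 = 0, i.e. a z^2 + b z + c = 0 with a = -1.117, b = 1.274, c = 1.
Discriminant D = b^2 - 4ac = (1.274)^2 - 4*(-1.117)*1 = 1.623076 - (-4.468) = 6.091076.
D >= 0, so the roots are real: z = (-b +/- sqrt(D)) / (2a) = (-1.274 +/- 2.468011) / (-2.234).
  z_1 = (-1.274 + 2.468011) / (-2.234) = -0.5345,   |z_1| = 0.5345.
  z_2 = (-1.274 - 2.468011) / (-2.234) = 1.675,   |z_2| = 1.675.
Moduli of all roots: 0.5345, 1.6750.
All moduli strictly greater than 1? No.
Verdict: Not stationary.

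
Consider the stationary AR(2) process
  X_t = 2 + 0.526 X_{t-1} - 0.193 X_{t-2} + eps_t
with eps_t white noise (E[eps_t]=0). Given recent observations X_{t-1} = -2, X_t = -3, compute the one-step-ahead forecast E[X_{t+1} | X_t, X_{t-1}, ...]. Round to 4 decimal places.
E[X_{t+1} \mid \mathcal F_t] = 0.8080

For an AR(p) model X_t = c + sum_i phi_i X_{t-i} + eps_t, the
one-step-ahead conditional mean is
  E[X_{t+1} | X_t, ...] = c + sum_i phi_i X_{t+1-i}.
Substitute known values:
  E[X_{t+1} | ...] = 2 + (0.526) * (-3) + (-0.193) * (-2)
                   = 0.8080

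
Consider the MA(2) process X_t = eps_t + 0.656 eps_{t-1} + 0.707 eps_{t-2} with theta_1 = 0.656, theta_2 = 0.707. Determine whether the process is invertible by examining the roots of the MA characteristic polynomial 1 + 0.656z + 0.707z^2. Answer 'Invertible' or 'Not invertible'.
\text{Invertible}

The MA(q) characteristic polynomial is P(z) = 1 + 0.656z + 0.707z^2.
Invertibility requires all roots to lie outside the unit circle, i.e. |z| > 1 for every root.
Set 1 + (0.656) z + (0.707) z^2 = 0, i.e. a z^2 + b z + c = 0 with a = 0.707, b = 0.656, c = 1.
Discriminant D = b^2 - 4ac = (0.656)^2 - 4*(0.707)*1 = 0.430336 - (2.828) = -2.397664.
D < 0, so the roots are the complex-conjugate pair z = (-b +/- i sqrt(-D)) / (2a) = -0.4639 +/- 1.0951i.
For a conjugate pair |z|^2 = z * conj(z) = (product of roots) = c/a = 1/(0.707) = 1.414427, so |z| = sqrt(1.414427) = 1.1893 for both roots.
Moduli of all roots: 1.1893, 1.1893.
All moduli strictly greater than 1? Yes.
Verdict: Invertible.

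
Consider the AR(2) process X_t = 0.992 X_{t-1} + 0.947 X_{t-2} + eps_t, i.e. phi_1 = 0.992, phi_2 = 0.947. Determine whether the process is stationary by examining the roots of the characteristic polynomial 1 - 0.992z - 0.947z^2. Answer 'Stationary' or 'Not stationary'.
\text{Not stationary}

The AR(p) characteristic polynomial is P(z) = 1 - 0.992z - 0.947z^2.
Stationarity requires all roots to lie outside the unit circle, i.e. |z| > 1 for every root.
Set 1 + (-0.992) z + (-0.947) z^2 = 0, i.e. a z^2 + b z + c = 0 with a = -0.947, b = -0.992, c = 1.
Discriminant D = b^2 - 4ac = (-0.992)^2 - 4*(-0.947)*1 = 0.984064 - (-3.788) = 4.772064.
D >= 0, so the roots are real: z = (-b +/- sqrt(D)) / (2a) = (0.992 +/- 2.184505) / (-1.894).
  z_1 = (0.992 + 2.184505) / (-1.894) = -1.6771,   |z_1| = 1.6771.
  z_2 = (0.992 - 2.184505) / (-1.894) = 0.6296,   |z_2| = 0.6296.
Moduli of all roots: 1.6771, 0.6296.
All moduli strictly greater than 1? No.
Verdict: Not stationary.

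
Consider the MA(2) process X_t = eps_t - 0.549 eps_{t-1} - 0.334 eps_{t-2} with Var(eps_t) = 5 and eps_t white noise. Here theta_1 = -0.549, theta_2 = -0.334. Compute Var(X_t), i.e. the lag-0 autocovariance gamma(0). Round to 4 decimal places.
\gamma(0) = 7.0648

For an MA(q) process X_t = eps_t + sum_i theta_i eps_{t-i} with
Var(eps_t) = sigma^2, the variance is
  gamma(0) = sigma^2 * (1 + sum_i theta_i^2).
  sum_i theta_i^2 = (-0.549)^2 + (-0.334)^2 = 0.301401 + 0.111556 = 0.412957.
  gamma(0) = 5 * (1 + 0.412957) = 5 * 1.412957 = 7.064785, which rounds to 7.0648.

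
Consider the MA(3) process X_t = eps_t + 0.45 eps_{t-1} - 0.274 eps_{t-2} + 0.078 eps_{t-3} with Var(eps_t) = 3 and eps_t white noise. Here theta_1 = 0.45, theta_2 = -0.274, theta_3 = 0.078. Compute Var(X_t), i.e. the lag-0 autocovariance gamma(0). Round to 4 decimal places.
\gamma(0) = 3.8510

For an MA(q) process X_t = eps_t + sum_i theta_i eps_{t-i} with
Var(eps_t) = sigma^2, the variance is
  gamma(0) = sigma^2 * (1 + sum_i theta_i^2).
  sum_i theta_i^2 = (0.45)^2 + (-0.274)^2 + (0.078)^2 = 0.2025 + 0.075076 + 0.006084 = 0.28366.
  gamma(0) = 3 * (1 + 0.28366) = 3 * 1.28366 = 3.85098, which rounds to 3.8510.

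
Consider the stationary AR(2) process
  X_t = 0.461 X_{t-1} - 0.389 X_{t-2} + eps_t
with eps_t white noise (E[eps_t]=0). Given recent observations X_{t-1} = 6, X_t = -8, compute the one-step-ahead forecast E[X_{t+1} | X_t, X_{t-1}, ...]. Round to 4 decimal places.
E[X_{t+1} \mid \mathcal F_t] = -6.0220

For an AR(p) model X_t = c + sum_i phi_i X_{t-i} + eps_t, the
one-step-ahead conditional mean is
  E[X_{t+1} | X_t, ...] = c + sum_i phi_i X_{t+1-i}.
Substitute known values:
  E[X_{t+1} | ...] = (0.461) * (-8) + (-0.389) * (6)
                   = -6.0220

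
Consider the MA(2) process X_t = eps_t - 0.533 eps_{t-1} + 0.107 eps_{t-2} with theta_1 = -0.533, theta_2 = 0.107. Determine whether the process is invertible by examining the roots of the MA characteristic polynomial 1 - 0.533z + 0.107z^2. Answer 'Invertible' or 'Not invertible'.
\text{Invertible}

The MA(q) characteristic polynomial is P(z) = 1 - 0.533z + 0.107z^2.
Invertibility requires all roots to lie outside the unit circle, i.e. |z| > 1 for every root.
Set 1 + (-0.533) z + (0.107) z^2 = 0, i.e. a z^2 + b z + c = 0 with a = 0.107, b = -0.533, c = 1.
Discriminant D = b^2 - 4ac = (-0.533)^2 - 4*(0.107)*1 = 0.284089 - (0.428) = -0.143911.
D < 0, so the roots are the complex-conjugate pair z = (-b +/- i sqrt(-D)) / (2a) = 2.4907 +/- 1.7727i.
For a conjugate pair |z|^2 = z * conj(z) = (product of roots) = c/a = 1/(0.107) = 9.345794, so |z| = sqrt(9.345794) = 3.0571 for both roots.
Moduli of all roots: 3.0571, 3.0571.
All moduli strictly greater than 1? Yes.
Verdict: Invertible.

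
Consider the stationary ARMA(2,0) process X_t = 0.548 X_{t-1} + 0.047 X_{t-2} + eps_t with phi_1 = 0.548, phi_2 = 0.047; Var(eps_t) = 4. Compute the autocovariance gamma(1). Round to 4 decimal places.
\gamma(1) = 3.4440

Multiply the model equation by X_{t-k} and take expectations. With theta_0 = psi_0 = 1 and psi_j the MA(infinity) weights, this gives
  gamma(k) - sum_i phi_i gamma(k-i) = c_k,
  c_k = sigma^2 * sum_{j=k..q} theta_j psi_{j-k}   (c_k = 0 for k > q),
using gamma(-m) = gamma(m).
Pure AR (q = 0): c_0 = sigma^2 = 4, c_k = 0 for k >= 1.
Equations for k = 0, 1, 2 (AR order 2, c_2 = 0):
  (E0) gamma(0) = phi_1 gamma(1) + phi_2 gamma(2) + c_0
  (E1) gamma(1) = phi_1 gamma(0) + phi_2 gamma(1) + c_1
  (E2) gamma(2) = phi_1 gamma(1) + phi_2 gamma(0)
From (E1): gamma(1) = A gamma(0) + B with
  A = phi_1 / (1 - phi_2) = 0.548 / 0.953 = 0.575026,   B = c_1 / (1 - phi_2) = 0 / 0.953 = 0.
Insert (E2) into (E0): gamma(0) (1 - phi_2^2) = phi_1 (1 + phi_2) gamma(1) + c_0.
  phi_1 (1 + phi_2) = (0.548)(1.047) = 0.573756,   1 - phi_2^2 = 0.997791.
Replace gamma(1) by A gamma(0) + B and collect gamma(0):
  gamma(0) [0.997791 - (0.573756)(0.575026)] = c_0 = 4
  gamma(0) * 0.667866 = 4
  gamma(0) = 4 / 0.667866 = 5.989223.
  gamma(1) = A gamma(0) = (0.575026)(5.989223) = 3.44396.
Therefore gamma(1) = 3.4440 (to 4 decimal places).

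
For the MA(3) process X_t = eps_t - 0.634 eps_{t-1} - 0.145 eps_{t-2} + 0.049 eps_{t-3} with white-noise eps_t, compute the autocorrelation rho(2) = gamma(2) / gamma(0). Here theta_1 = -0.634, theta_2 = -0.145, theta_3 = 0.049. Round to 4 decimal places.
\rho(2) = -0.1235

For an MA(q) process with theta_0 = 1, the autocovariance is
  gamma(k) = sigma^2 * sum_{i=0..q-k} theta_i * theta_{i+k},
and rho(k) = gamma(k) / gamma(0). Sigma^2 cancels.
  numerator   = (1)*(-0.145) + (-0.634)*(0.049) = -0.176066.
  denominator = (1)^2 + (-0.634)^2 + (-0.145)^2 + (0.049)^2 = 1.425382.
  rho(2) = -0.176066 / 1.425382 = -0.1235.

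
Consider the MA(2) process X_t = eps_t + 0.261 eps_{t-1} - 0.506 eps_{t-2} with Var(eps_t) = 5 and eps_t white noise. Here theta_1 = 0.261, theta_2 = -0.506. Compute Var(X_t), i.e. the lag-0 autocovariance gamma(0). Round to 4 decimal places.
\gamma(0) = 6.6208

For an MA(q) process X_t = eps_t + sum_i theta_i eps_{t-i} with
Var(eps_t) = sigma^2, the variance is
  gamma(0) = sigma^2 * (1 + sum_i theta_i^2).
  sum_i theta_i^2 = (0.261)^2 + (-0.506)^2 = 0.068121 + 0.256036 = 0.324157.
  gamma(0) = 5 * (1 + 0.324157) = 5 * 1.324157 = 6.620785, which rounds to 6.6208.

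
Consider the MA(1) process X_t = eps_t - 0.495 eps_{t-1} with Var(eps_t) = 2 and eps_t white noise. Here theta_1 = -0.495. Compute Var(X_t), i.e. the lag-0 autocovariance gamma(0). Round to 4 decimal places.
\gamma(0) = 2.4901

For an MA(q) process X_t = eps_t + sum_i theta_i eps_{t-i} with
Var(eps_t) = sigma^2, the variance is
  gamma(0) = sigma^2 * (1 + sum_i theta_i^2).
  sum_i theta_i^2 = (-0.495)^2 = 0.245025.
  gamma(0) = 2 * (1 + 0.245025) = 2 * 1.245025 = 2.49005, which rounds to 2.4901.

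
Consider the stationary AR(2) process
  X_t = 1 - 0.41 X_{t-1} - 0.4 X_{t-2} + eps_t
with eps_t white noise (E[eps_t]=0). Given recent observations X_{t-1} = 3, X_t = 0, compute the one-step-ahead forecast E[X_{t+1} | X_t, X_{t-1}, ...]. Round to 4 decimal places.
E[X_{t+1} \mid \mathcal F_t] = -0.2000

For an AR(p) model X_t = c + sum_i phi_i X_{t-i} + eps_t, the
one-step-ahead conditional mean is
  E[X_{t+1} | X_t, ...] = c + sum_i phi_i X_{t+1-i}.
Substitute known values:
  E[X_{t+1} | ...] = 1 + (-0.41) * (0) + (-0.4) * (3)
                   = -0.2000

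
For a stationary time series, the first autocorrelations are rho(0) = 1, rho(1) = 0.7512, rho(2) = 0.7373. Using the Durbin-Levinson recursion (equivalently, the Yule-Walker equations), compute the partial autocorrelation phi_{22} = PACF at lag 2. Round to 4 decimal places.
\phi_{22} = 0.3971

The PACF at lag k is phi_{kk}, the last component of the solution
to the Yule-Walker system G_k phi = r_k where
  (G_k)_{ij} = rho(|i - j|), (r_k)_i = rho(i), i,j = 1..k.
Equivalently, Durbin-Levinson gives phi_{kk} iteratively:
  phi_{11} = rho(1)
  phi_{kk} = [rho(k) - sum_{j=1..k-1} phi_{k-1,j} rho(k-j)]
            / [1 - sum_{j=1..k-1} phi_{k-1,j} rho(j)],
  phi_{k,j} = phi_{k-1,j} - phi_{kk} phi_{k-1,k-j},  j = 1..k-1.
Step k = 1:
  phi_11 = rho(1) = 0.7512.
Step k = 2:
  phi_22 = [rho(2) - phi_11 rho(1)] / [1 - phi_11 rho(1)] = [0.7373 - (0.7512)(0.7512)] / [1 - (0.7512)(0.7512)]
         = 0.17299856 / 0.43569856 = 0.3971.
Therefore phi_{22} = 0.3971.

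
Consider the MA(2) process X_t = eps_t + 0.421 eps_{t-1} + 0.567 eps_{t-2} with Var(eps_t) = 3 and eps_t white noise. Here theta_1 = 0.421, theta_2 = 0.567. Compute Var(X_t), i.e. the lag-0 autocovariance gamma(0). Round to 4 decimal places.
\gamma(0) = 4.4962

For an MA(q) process X_t = eps_t + sum_i theta_i eps_{t-i} with
Var(eps_t) = sigma^2, the variance is
  gamma(0) = sigma^2 * (1 + sum_i theta_i^2).
  sum_i theta_i^2 = (0.421)^2 + (0.567)^2 = 0.177241 + 0.321489 = 0.49873.
  gamma(0) = 3 * (1 + 0.49873) = 3 * 1.49873 = 4.49619, which rounds to 4.4962.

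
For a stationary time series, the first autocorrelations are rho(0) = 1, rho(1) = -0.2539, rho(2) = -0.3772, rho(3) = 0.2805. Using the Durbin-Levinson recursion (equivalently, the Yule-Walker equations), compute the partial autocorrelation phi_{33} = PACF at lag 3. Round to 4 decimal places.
\phi_{33} = 0.0270

The PACF at lag k is phi_{kk}, the last component of the solution
to the Yule-Walker system G_k phi = r_k where
  (G_k)_{ij} = rho(|i - j|), (r_k)_i = rho(i), i,j = 1..k.
Equivalently, Durbin-Levinson gives phi_{kk} iteratively:
  phi_{11} = rho(1)
  phi_{kk} = [rho(k) - sum_{j=1..k-1} phi_{k-1,j} rho(k-j)]
            / [1 - sum_{j=1..k-1} phi_{k-1,j} rho(j)],
  phi_{k,j} = phi_{k-1,j} - phi_{kk} phi_{k-1,k-j},  j = 1..k-1.
Step k = 1:
  phi_11 = rho(1) = -0.2539.
Step k = 2:
  phi_22 = [rho(2) - phi_11 rho(1)] / [1 - phi_11 rho(1)] = [-0.3772 - (-0.2539)(-0.2539)] / [1 - (-0.2539)(-0.2539)]
         = -0.44166521 / 0.93553479 = -0.472099.
  Update: phi_21 = phi_11 - phi_22 phi_11 = -0.2539 - (-0.472099)(-0.2539) = -0.373766.
Step k = 3:
  phi_33 = [rho(3) - phi_21 rho(2) - phi_22 rho(1)] / [1 - phi_21 rho(1) - phi_22 rho(2)]
    numerator   = 0.2805 - (-0.373766)(-0.3772) - (-0.472099)(-0.2539) = 0.01964949
    denominator = 1 - (-0.373766)(-0.2539) - (-0.472099)(-0.3772) = 0.72702501
  phi_33 = 0.01964949 / 0.72702501 = 0.027.
Therefore phi_{33} = 0.0270.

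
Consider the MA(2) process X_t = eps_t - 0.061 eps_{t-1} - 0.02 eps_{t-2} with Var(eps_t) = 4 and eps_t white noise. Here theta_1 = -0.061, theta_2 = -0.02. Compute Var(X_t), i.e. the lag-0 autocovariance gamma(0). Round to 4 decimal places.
\gamma(0) = 4.0165

For an MA(q) process X_t = eps_t + sum_i theta_i eps_{t-i} with
Var(eps_t) = sigma^2, the variance is
  gamma(0) = sigma^2 * (1 + sum_i theta_i^2).
  sum_i theta_i^2 = (-0.061)^2 + (-0.02)^2 = 0.003721 + 0.0004 = 0.004121.
  gamma(0) = 4 * (1 + 0.004121) = 4 * 1.004121 = 4.016484, which rounds to 4.0165.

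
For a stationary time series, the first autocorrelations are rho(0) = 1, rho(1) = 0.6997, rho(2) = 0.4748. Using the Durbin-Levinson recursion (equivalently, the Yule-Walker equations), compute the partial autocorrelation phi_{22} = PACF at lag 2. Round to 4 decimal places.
\phi_{22} = -0.0290

The PACF at lag k is phi_{kk}, the last component of the solution
to the Yule-Walker system G_k phi = r_k where
  (G_k)_{ij} = rho(|i - j|), (r_k)_i = rho(i), i,j = 1..k.
Equivalently, Durbin-Levinson gives phi_{kk} iteratively:
  phi_{11} = rho(1)
  phi_{kk} = [rho(k) - sum_{j=1..k-1} phi_{k-1,j} rho(k-j)]
            / [1 - sum_{j=1..k-1} phi_{k-1,j} rho(j)],
  phi_{k,j} = phi_{k-1,j} - phi_{kk} phi_{k-1,k-j},  j = 1..k-1.
Step k = 1:
  phi_11 = rho(1) = 0.6997.
Step k = 2:
  phi_22 = [rho(2) - phi_11 rho(1)] / [1 - phi_11 rho(1)] = [0.4748 - (0.6997)(0.6997)] / [1 - (0.6997)(0.6997)]
         = -0.01478009 / 0.51041991 = -0.029.
Therefore phi_{22} = -0.0290.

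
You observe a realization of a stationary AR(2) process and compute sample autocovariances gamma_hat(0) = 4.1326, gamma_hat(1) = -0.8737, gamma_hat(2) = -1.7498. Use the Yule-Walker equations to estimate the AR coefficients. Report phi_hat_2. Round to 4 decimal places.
\hat\phi_{2} = -0.4900

The Yule-Walker equations for an AR(p) process read, in matrix form,
  Gamma_p phi = r_p,   with   (Gamma_p)_{ij} = gamma(|i - j|),
                       (r_p)_i = gamma(i),   i,j = 1..p.
Substitute the sample gammas (Toeplitz matrix and right-hand side of size 2):
  Gamma_p = [[4.1326, -0.8737], [-0.8737, 4.1326]]
  r_p     = [-0.8737, -1.7498]
Written out:
  4.1326 phi_1 - 0.8737 phi_2 = -0.8737
  -0.8737 phi_1 + 4.1326 phi_2 = -1.7498
Solve by Cramer's rule:
  det = gamma(0)^2 - gamma(1)^2 = (4.1326)^2 - (-0.8737)^2 = 17.07838276 - 0.76335169 = 16.31503107
  phi_hat_1 = [gamma(1) gamma(0) - gamma(1) gamma(2)] / det = [(-0.8737)(4.1326) - (-0.8737)(-1.7498)] / 16.31503107 = -5.13945288 / 16.31503107 = -0.315
  phi_hat_2 = [gamma(0) gamma(2) - gamma(1)^2] / det = [(4.1326)(-1.7498) - (-0.8737)^2] / 16.31503107 = -7.99457517 / 16.31503107 = -0.49
So phi_hat = [-0.3150, -0.4900].
Therefore phi_hat_2 = -0.4900.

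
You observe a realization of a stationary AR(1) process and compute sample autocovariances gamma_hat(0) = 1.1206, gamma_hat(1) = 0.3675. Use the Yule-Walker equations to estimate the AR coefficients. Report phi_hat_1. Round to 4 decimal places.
\hat\phi_{1} = 0.3279

The Yule-Walker equations for an AR(p) process read, in matrix form,
  Gamma_p phi = r_p,   with   (Gamma_p)_{ij} = gamma(|i - j|),
                       (r_p)_i = gamma(i),   i,j = 1..p.
Substitute the sample gammas (Toeplitz matrix and right-hand side of size 1):
  Gamma_p = [[1.1206]]
  r_p     = [0.3675]
With p = 1 this is the single equation gamma(0) phi_1 = gamma(1):
  phi_hat_1 = gamma(1) / gamma(0) = 0.3675 / 1.1206 = 0.3279.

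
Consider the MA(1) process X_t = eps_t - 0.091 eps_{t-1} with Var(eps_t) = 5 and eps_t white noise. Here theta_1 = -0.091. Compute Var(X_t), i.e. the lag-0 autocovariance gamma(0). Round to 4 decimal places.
\gamma(0) = 5.0414

For an MA(q) process X_t = eps_t + sum_i theta_i eps_{t-i} with
Var(eps_t) = sigma^2, the variance is
  gamma(0) = sigma^2 * (1 + sum_i theta_i^2).
  sum_i theta_i^2 = (-0.091)^2 = 0.008281.
  gamma(0) = 5 * (1 + 0.008281) = 5 * 1.008281 = 5.041405, which rounds to 5.0414.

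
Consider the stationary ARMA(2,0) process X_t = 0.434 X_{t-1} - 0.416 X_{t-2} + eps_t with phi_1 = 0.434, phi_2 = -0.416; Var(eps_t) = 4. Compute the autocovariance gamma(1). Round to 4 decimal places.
\gamma(1) = 1.6363

Multiply the model equation by X_{t-k} and take expectations. With theta_0 = psi_0 = 1 and psi_j the MA(infinity) weights, this gives
  gamma(k) - sum_i phi_i gamma(k-i) = c_k,
  c_k = sigma^2 * sum_{j=k..q} theta_j psi_{j-k}   (c_k = 0 for k > q),
using gamma(-m) = gamma(m).
Pure AR (q = 0): c_0 = sigma^2 = 4, c_k = 0 for k >= 1.
Equations for k = 0, 1, 2 (AR order 2, c_2 = 0):
  (E0) gamma(0) = phi_1 gamma(1) + phi_2 gamma(2) + c_0
  (E1) gamma(1) = phi_1 gamma(0) + phi_2 gamma(1) + c_1
  (E2) gamma(2) = phi_1 gamma(1) + phi_2 gamma(0)
From (E1): gamma(1) = A gamma(0) + B with
  A = phi_1 / (1 - phi_2) = 0.434 / 1.416 = 0.306497,   B = c_1 / (1 - phi_2) = 0 / 1.416 = 0.
Insert (E2) into (E0): gamma(0) (1 - phi_2^2) = phi_1 (1 + phi_2) gamma(1) + c_0.
  phi_1 (1 + phi_2) = (0.434)(0.584) = 0.253456,   1 - phi_2^2 = 0.826944.
Replace gamma(1) by A gamma(0) + B and collect gamma(0):
  gamma(0) [0.826944 - (0.253456)(0.306497)] = c_0 = 4
  gamma(0) * 0.74926 = 4
  gamma(0) = 4 / 0.74926 = 5.338598.
  gamma(1) = A gamma(0) = (0.306497)(5.338598) = 1.636265.
Therefore gamma(1) = 1.6363 (to 4 decimal places).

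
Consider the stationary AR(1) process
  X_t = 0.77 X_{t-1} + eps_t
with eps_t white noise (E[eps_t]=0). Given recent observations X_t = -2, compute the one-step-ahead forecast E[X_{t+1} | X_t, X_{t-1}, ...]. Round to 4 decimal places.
E[X_{t+1} \mid \mathcal F_t] = -1.5400

For an AR(p) model X_t = c + sum_i phi_i X_{t-i} + eps_t, the
one-step-ahead conditional mean is
  E[X_{t+1} | X_t, ...] = c + sum_i phi_i X_{t+1-i}.
Substitute known values:
  E[X_{t+1} | ...] = (0.77) * (-2)
                   = -1.5400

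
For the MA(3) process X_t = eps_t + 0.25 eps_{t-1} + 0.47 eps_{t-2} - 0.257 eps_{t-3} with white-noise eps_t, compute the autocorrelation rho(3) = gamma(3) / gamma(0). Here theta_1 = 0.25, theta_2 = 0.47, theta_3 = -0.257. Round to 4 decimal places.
\rho(3) = -0.1904

For an MA(q) process with theta_0 = 1, the autocovariance is
  gamma(k) = sigma^2 * sum_{i=0..q-k} theta_i * theta_{i+k},
and rho(k) = gamma(k) / gamma(0). Sigma^2 cancels.
  numerator   = (1)*(-0.257) = -0.257.
  denominator = (1)^2 + (0.25)^2 + (0.47)^2 + (-0.257)^2 = 1.349449.
  rho(3) = -0.257 / 1.349449 = -0.1904.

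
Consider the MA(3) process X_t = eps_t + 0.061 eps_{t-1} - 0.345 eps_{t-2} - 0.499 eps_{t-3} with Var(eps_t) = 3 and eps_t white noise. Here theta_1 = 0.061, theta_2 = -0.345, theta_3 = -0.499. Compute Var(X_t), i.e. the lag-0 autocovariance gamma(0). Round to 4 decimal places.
\gamma(0) = 4.1152

For an MA(q) process X_t = eps_t + sum_i theta_i eps_{t-i} with
Var(eps_t) = sigma^2, the variance is
  gamma(0) = sigma^2 * (1 + sum_i theta_i^2).
  sum_i theta_i^2 = (0.061)^2 + (-0.345)^2 + (-0.499)^2 = 0.003721 + 0.119025 + 0.249001 = 0.371747.
  gamma(0) = 3 * (1 + 0.371747) = 3 * 1.371747 = 4.115241, which rounds to 4.1152.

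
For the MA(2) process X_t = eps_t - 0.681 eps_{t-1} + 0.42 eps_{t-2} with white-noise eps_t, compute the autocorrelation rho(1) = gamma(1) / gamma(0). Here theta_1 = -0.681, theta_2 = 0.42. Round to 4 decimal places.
\rho(1) = -0.5896

For an MA(q) process with theta_0 = 1, the autocovariance is
  gamma(k) = sigma^2 * sum_{i=0..q-k} theta_i * theta_{i+k},
and rho(k) = gamma(k) / gamma(0). Sigma^2 cancels.
  numerator   = (1)*(-0.681) + (-0.681)*(0.42) = -0.96702.
  denominator = (1)^2 + (-0.681)^2 + (0.42)^2 = 1.640161.
  rho(1) = -0.96702 / 1.640161 = -0.5896.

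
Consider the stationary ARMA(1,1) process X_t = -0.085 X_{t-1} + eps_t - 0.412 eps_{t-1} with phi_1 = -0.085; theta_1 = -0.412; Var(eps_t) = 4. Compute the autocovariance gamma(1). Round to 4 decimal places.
\gamma(1) = -2.0726

Multiply the model equation by X_{t-k} and take expectations. With theta_0 = psi_0 = 1 and psi_j the MA(infinity) weights, this gives
  gamma(k) - sum_i phi_i gamma(k-i) = c_k,
  c_k = sigma^2 * sum_{j=k..q} theta_j psi_{j-k}   (c_k = 0 for k > q),
using gamma(-m) = gamma(m).
psi-weights needed (psi_j = theta_j + sum_i phi_i psi_{j-i}):
  psi_1 = theta_1 + phi_1 = -0.412 + (-0.085) = -0.497
Right-hand sides:
  c_0 = sigma^2 (1 + theta_1 psi_1) = 4 * (1 + (-0.412)(-0.497)) = 4 * 1.204764 = 4.819056
  c_1 = sigma^2 theta_1 = 4 * (-0.412) = -1.648
  c_2 = 0
Equations for k = 0 and k = 1 (AR order 1):
  gamma(0) = phi_1 gamma(1) + c_0
  gamma(1) = phi_1 gamma(0) + c_1
Substituting the second into the first: gamma(0) (1 - phi_1^2) = c_0 + phi_1 c_1, so
  gamma(0) = (c_0 + phi_1 c_1) / (1 - phi_1^2) = (4.819056 + (-0.085)(-1.648)) / (1 - (-0.085)^2) = 4.959136 / 0.992775 = 4.995227.
  gamma(1) = phi_1 gamma(0) + c_1 = (-0.085)(4.995227) + (-1.648) = -2.072594.
Therefore gamma(1) = -2.0726 (to 4 decimal places).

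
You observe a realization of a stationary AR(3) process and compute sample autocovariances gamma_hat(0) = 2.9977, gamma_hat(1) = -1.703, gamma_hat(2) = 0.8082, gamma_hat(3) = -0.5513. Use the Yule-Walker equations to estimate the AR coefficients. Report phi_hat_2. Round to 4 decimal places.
\hat\phi_{2} = -0.1361

The Yule-Walker equations for an AR(p) process read, in matrix form,
  Gamma_p phi = r_p,   with   (Gamma_p)_{ij} = gamma(|i - j|),
                       (r_p)_i = gamma(i),   i,j = 1..p.
Substitute the sample gammas (Toeplitz matrix and right-hand side of size 3):
  Gamma_p = [[2.9977, -1.703, 0.8082], [-1.703, 2.9977, -1.703], [0.8082, -1.703, 2.9977]]
  r_p     = [-1.703, 0.8082, -0.5513]
Written out (R1..R3):
  (R1) 2.9977 phi_1 - 1.703 phi_2 + 0.8082 phi_3 = -1.703
  (R2) -1.703 phi_1 + 2.9977 phi_2 - 1.703 phi_3 = 0.8082
  (R3) 0.8082 phi_1 - 1.703 phi_2 + 2.9977 phi_3 = -0.5513
Gaussian elimination:
  R2 <- R2 - (-1.703/2.9977) R1 = R2 - (-0.568102) R1:  2.030222 phi_2 - 1.24386 phi_3 = -0.159278
  R3 <- R3 - (0.8082/2.9977) R1 = R3 - (0.269607) R1:  -1.24386 phi_2 + 2.779804 phi_3 = -0.09216
  R3 <- R3 - (-1.24386/2.030222) R2 = R3 - (-0.612672) R2:  2.017726 phi_3 = -0.189745
Back-substitution:
  phi_hat_3 = -0.189745 / 2.017726 = -0.094039
  phi_hat_2 = (-0.159278 - (-1.24386)(-0.094039)) / 2.030222 = -0.136069
  phi_hat_1 = (-1.703 - (-1.703)(-0.136069) - (0.8082)(-0.094039)) / 2.9977 = -0.62005
So phi_hat = [-0.6200, -0.1361, -0.0940].
Therefore phi_hat_2 = -0.1361.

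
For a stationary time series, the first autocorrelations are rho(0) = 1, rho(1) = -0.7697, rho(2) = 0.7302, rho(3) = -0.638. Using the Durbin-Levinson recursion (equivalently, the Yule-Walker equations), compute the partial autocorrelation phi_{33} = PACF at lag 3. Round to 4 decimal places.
\phi_{33} = -0.0160

The PACF at lag k is phi_{kk}, the last component of the solution
to the Yule-Walker system G_k phi = r_k where
  (G_k)_{ij} = rho(|i - j|), (r_k)_i = rho(i), i,j = 1..k.
Equivalently, Durbin-Levinson gives phi_{kk} iteratively:
  phi_{11} = rho(1)
  phi_{kk} = [rho(k) - sum_{j=1..k-1} phi_{k-1,j} rho(k-j)]
            / [1 - sum_{j=1..k-1} phi_{k-1,j} rho(j)],
  phi_{k,j} = phi_{k-1,j} - phi_{kk} phi_{k-1,k-j},  j = 1..k-1.
Step k = 1:
  phi_11 = rho(1) = -0.7697.
Step k = 2:
  phi_22 = [rho(2) - phi_11 rho(1)] / [1 - phi_11 rho(1)] = [0.7302 - (-0.7697)(-0.7697)] / [1 - (-0.7697)(-0.7697)]
         = 0.13776191 / 0.40756191 = 0.338015.
  Update: phi_21 = phi_11 - phi_22 phi_11 = -0.7697 - (0.338015)(-0.7697) = -0.50953.
Step k = 3:
  phi_33 = [rho(3) - phi_21 rho(2) - phi_22 rho(1)] / [1 - phi_21 rho(1) - phi_22 rho(2)]
    numerator   = -0.638 - (-0.50953)(0.7302) - (0.338015)(-0.7697) = -0.00577122
    denominator = 1 - (-0.50953)(-0.7697) - (0.338015)(0.7302) = 0.36099636
  phi_33 = -0.00577122 / 0.36099636 = -0.016.
Therefore phi_{33} = -0.0160.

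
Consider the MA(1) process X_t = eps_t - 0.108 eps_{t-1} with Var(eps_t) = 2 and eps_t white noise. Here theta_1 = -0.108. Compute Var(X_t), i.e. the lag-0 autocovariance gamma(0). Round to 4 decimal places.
\gamma(0) = 2.0233

For an MA(q) process X_t = eps_t + sum_i theta_i eps_{t-i} with
Var(eps_t) = sigma^2, the variance is
  gamma(0) = sigma^2 * (1 + sum_i theta_i^2).
  sum_i theta_i^2 = (-0.108)^2 = 0.011664.
  gamma(0) = 2 * (1 + 0.011664) = 2 * 1.011664 = 2.023328, which rounds to 2.0233.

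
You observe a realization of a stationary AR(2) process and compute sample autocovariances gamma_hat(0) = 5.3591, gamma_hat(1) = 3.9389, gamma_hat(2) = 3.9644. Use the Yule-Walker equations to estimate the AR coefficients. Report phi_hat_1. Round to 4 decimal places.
\hat\phi_{1} = 0.4160

The Yule-Walker equations for an AR(p) process read, in matrix form,
  Gamma_p phi = r_p,   with   (Gamma_p)_{ij} = gamma(|i - j|),
                       (r_p)_i = gamma(i),   i,j = 1..p.
Substitute the sample gammas (Toeplitz matrix and right-hand side of size 2):
  Gamma_p = [[5.3591, 3.9389], [3.9389, 5.3591]]
  r_p     = [3.9389, 3.9644]
Written out:
  5.3591 phi_1 + 3.9389 phi_2 = 3.9389
  3.9389 phi_1 + 5.3591 phi_2 = 3.9644
Solve by Cramer's rule:
  det = gamma(0)^2 - gamma(1)^2 = (5.3591)^2 - (3.9389)^2 = 28.71995281 - 15.51493321 = 13.2050196
  phi_hat_1 = [gamma(1) gamma(0) - gamma(1) gamma(2)] / det = [(3.9389)(5.3591) - (3.9389)(3.9644)] / 13.2050196 = 5.49358383 / 13.2050196 = 0.416
  phi_hat_2 = [gamma(0) gamma(2) - gamma(1)^2] / det = [(5.3591)(3.9644) - (3.9389)^2] / 13.2050196 = 5.73068283 / 13.2050196 = 0.434
So phi_hat = [0.4160, 0.4340].
Therefore phi_hat_1 = 0.4160.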